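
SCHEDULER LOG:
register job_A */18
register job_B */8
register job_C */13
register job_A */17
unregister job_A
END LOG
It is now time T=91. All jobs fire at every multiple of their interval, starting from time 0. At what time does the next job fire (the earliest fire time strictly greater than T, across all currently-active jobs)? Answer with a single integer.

Answer: 96

Derivation:
Op 1: register job_A */18 -> active={job_A:*/18}
Op 2: register job_B */8 -> active={job_A:*/18, job_B:*/8}
Op 3: register job_C */13 -> active={job_A:*/18, job_B:*/8, job_C:*/13}
Op 4: register job_A */17 -> active={job_A:*/17, job_B:*/8, job_C:*/13}
Op 5: unregister job_A -> active={job_B:*/8, job_C:*/13}
  job_B: interval 8, next fire after T=91 is 96
  job_C: interval 13, next fire after T=91 is 104
Earliest fire time = 96 (job job_B)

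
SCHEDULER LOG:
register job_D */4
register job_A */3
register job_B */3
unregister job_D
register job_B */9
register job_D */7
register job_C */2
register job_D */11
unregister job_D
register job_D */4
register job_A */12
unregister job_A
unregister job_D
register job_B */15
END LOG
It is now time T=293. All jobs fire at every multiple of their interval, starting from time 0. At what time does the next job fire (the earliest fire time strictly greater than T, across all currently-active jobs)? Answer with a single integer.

Op 1: register job_D */4 -> active={job_D:*/4}
Op 2: register job_A */3 -> active={job_A:*/3, job_D:*/4}
Op 3: register job_B */3 -> active={job_A:*/3, job_B:*/3, job_D:*/4}
Op 4: unregister job_D -> active={job_A:*/3, job_B:*/3}
Op 5: register job_B */9 -> active={job_A:*/3, job_B:*/9}
Op 6: register job_D */7 -> active={job_A:*/3, job_B:*/9, job_D:*/7}
Op 7: register job_C */2 -> active={job_A:*/3, job_B:*/9, job_C:*/2, job_D:*/7}
Op 8: register job_D */11 -> active={job_A:*/3, job_B:*/9, job_C:*/2, job_D:*/11}
Op 9: unregister job_D -> active={job_A:*/3, job_B:*/9, job_C:*/2}
Op 10: register job_D */4 -> active={job_A:*/3, job_B:*/9, job_C:*/2, job_D:*/4}
Op 11: register job_A */12 -> active={job_A:*/12, job_B:*/9, job_C:*/2, job_D:*/4}
Op 12: unregister job_A -> active={job_B:*/9, job_C:*/2, job_D:*/4}
Op 13: unregister job_D -> active={job_B:*/9, job_C:*/2}
Op 14: register job_B */15 -> active={job_B:*/15, job_C:*/2}
  job_B: interval 15, next fire after T=293 is 300
  job_C: interval 2, next fire after T=293 is 294
Earliest fire time = 294 (job job_C)

Answer: 294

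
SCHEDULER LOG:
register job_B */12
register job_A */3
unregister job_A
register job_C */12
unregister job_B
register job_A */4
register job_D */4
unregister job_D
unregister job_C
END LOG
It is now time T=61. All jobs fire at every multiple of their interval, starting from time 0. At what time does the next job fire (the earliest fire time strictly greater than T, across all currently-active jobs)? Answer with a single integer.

Op 1: register job_B */12 -> active={job_B:*/12}
Op 2: register job_A */3 -> active={job_A:*/3, job_B:*/12}
Op 3: unregister job_A -> active={job_B:*/12}
Op 4: register job_C */12 -> active={job_B:*/12, job_C:*/12}
Op 5: unregister job_B -> active={job_C:*/12}
Op 6: register job_A */4 -> active={job_A:*/4, job_C:*/12}
Op 7: register job_D */4 -> active={job_A:*/4, job_C:*/12, job_D:*/4}
Op 8: unregister job_D -> active={job_A:*/4, job_C:*/12}
Op 9: unregister job_C -> active={job_A:*/4}
  job_A: interval 4, next fire after T=61 is 64
Earliest fire time = 64 (job job_A)

Answer: 64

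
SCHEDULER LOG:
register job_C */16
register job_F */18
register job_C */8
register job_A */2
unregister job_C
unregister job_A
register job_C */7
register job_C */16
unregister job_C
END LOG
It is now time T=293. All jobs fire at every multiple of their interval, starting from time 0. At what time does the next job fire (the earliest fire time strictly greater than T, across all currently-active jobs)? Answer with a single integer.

Op 1: register job_C */16 -> active={job_C:*/16}
Op 2: register job_F */18 -> active={job_C:*/16, job_F:*/18}
Op 3: register job_C */8 -> active={job_C:*/8, job_F:*/18}
Op 4: register job_A */2 -> active={job_A:*/2, job_C:*/8, job_F:*/18}
Op 5: unregister job_C -> active={job_A:*/2, job_F:*/18}
Op 6: unregister job_A -> active={job_F:*/18}
Op 7: register job_C */7 -> active={job_C:*/7, job_F:*/18}
Op 8: register job_C */16 -> active={job_C:*/16, job_F:*/18}
Op 9: unregister job_C -> active={job_F:*/18}
  job_F: interval 18, next fire after T=293 is 306
Earliest fire time = 306 (job job_F)

Answer: 306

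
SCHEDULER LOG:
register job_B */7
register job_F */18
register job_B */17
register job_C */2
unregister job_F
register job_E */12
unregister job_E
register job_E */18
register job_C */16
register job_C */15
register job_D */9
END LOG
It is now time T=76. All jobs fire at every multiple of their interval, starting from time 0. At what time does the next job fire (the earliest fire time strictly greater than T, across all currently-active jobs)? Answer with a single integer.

Answer: 81

Derivation:
Op 1: register job_B */7 -> active={job_B:*/7}
Op 2: register job_F */18 -> active={job_B:*/7, job_F:*/18}
Op 3: register job_B */17 -> active={job_B:*/17, job_F:*/18}
Op 4: register job_C */2 -> active={job_B:*/17, job_C:*/2, job_F:*/18}
Op 5: unregister job_F -> active={job_B:*/17, job_C:*/2}
Op 6: register job_E */12 -> active={job_B:*/17, job_C:*/2, job_E:*/12}
Op 7: unregister job_E -> active={job_B:*/17, job_C:*/2}
Op 8: register job_E */18 -> active={job_B:*/17, job_C:*/2, job_E:*/18}
Op 9: register job_C */16 -> active={job_B:*/17, job_C:*/16, job_E:*/18}
Op 10: register job_C */15 -> active={job_B:*/17, job_C:*/15, job_E:*/18}
Op 11: register job_D */9 -> active={job_B:*/17, job_C:*/15, job_D:*/9, job_E:*/18}
  job_B: interval 17, next fire after T=76 is 85
  job_C: interval 15, next fire after T=76 is 90
  job_D: interval 9, next fire after T=76 is 81
  job_E: interval 18, next fire after T=76 is 90
Earliest fire time = 81 (job job_D)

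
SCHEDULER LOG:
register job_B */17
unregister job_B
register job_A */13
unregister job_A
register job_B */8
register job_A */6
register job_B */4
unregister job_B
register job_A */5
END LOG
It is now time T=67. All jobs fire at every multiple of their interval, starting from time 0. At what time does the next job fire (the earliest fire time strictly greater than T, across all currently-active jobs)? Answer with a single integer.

Answer: 70

Derivation:
Op 1: register job_B */17 -> active={job_B:*/17}
Op 2: unregister job_B -> active={}
Op 3: register job_A */13 -> active={job_A:*/13}
Op 4: unregister job_A -> active={}
Op 5: register job_B */8 -> active={job_B:*/8}
Op 6: register job_A */6 -> active={job_A:*/6, job_B:*/8}
Op 7: register job_B */4 -> active={job_A:*/6, job_B:*/4}
Op 8: unregister job_B -> active={job_A:*/6}
Op 9: register job_A */5 -> active={job_A:*/5}
  job_A: interval 5, next fire after T=67 is 70
Earliest fire time = 70 (job job_A)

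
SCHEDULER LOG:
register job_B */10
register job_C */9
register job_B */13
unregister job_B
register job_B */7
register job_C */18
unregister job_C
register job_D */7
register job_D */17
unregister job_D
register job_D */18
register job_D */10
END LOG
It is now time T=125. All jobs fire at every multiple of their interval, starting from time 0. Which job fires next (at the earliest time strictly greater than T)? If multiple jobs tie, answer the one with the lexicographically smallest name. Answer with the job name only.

Op 1: register job_B */10 -> active={job_B:*/10}
Op 2: register job_C */9 -> active={job_B:*/10, job_C:*/9}
Op 3: register job_B */13 -> active={job_B:*/13, job_C:*/9}
Op 4: unregister job_B -> active={job_C:*/9}
Op 5: register job_B */7 -> active={job_B:*/7, job_C:*/9}
Op 6: register job_C */18 -> active={job_B:*/7, job_C:*/18}
Op 7: unregister job_C -> active={job_B:*/7}
Op 8: register job_D */7 -> active={job_B:*/7, job_D:*/7}
Op 9: register job_D */17 -> active={job_B:*/7, job_D:*/17}
Op 10: unregister job_D -> active={job_B:*/7}
Op 11: register job_D */18 -> active={job_B:*/7, job_D:*/18}
Op 12: register job_D */10 -> active={job_B:*/7, job_D:*/10}
  job_B: interval 7, next fire after T=125 is 126
  job_D: interval 10, next fire after T=125 is 130
Earliest = 126, winner (lex tiebreak) = job_B

Answer: job_B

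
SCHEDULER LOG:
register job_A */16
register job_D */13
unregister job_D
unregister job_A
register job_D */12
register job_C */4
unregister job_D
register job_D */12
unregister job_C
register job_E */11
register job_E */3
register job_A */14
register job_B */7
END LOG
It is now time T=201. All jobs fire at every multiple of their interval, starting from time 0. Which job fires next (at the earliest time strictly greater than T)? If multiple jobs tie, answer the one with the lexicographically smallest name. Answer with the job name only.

Answer: job_B

Derivation:
Op 1: register job_A */16 -> active={job_A:*/16}
Op 2: register job_D */13 -> active={job_A:*/16, job_D:*/13}
Op 3: unregister job_D -> active={job_A:*/16}
Op 4: unregister job_A -> active={}
Op 5: register job_D */12 -> active={job_D:*/12}
Op 6: register job_C */4 -> active={job_C:*/4, job_D:*/12}
Op 7: unregister job_D -> active={job_C:*/4}
Op 8: register job_D */12 -> active={job_C:*/4, job_D:*/12}
Op 9: unregister job_C -> active={job_D:*/12}
Op 10: register job_E */11 -> active={job_D:*/12, job_E:*/11}
Op 11: register job_E */3 -> active={job_D:*/12, job_E:*/3}
Op 12: register job_A */14 -> active={job_A:*/14, job_D:*/12, job_E:*/3}
Op 13: register job_B */7 -> active={job_A:*/14, job_B:*/7, job_D:*/12, job_E:*/3}
  job_A: interval 14, next fire after T=201 is 210
  job_B: interval 7, next fire after T=201 is 203
  job_D: interval 12, next fire after T=201 is 204
  job_E: interval 3, next fire after T=201 is 204
Earliest = 203, winner (lex tiebreak) = job_B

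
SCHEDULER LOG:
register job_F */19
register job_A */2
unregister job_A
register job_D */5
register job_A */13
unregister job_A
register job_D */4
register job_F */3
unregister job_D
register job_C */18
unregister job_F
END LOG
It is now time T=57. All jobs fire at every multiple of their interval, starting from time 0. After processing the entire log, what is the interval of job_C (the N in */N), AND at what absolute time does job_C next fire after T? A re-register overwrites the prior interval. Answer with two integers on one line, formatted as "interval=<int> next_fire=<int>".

Op 1: register job_F */19 -> active={job_F:*/19}
Op 2: register job_A */2 -> active={job_A:*/2, job_F:*/19}
Op 3: unregister job_A -> active={job_F:*/19}
Op 4: register job_D */5 -> active={job_D:*/5, job_F:*/19}
Op 5: register job_A */13 -> active={job_A:*/13, job_D:*/5, job_F:*/19}
Op 6: unregister job_A -> active={job_D:*/5, job_F:*/19}
Op 7: register job_D */4 -> active={job_D:*/4, job_F:*/19}
Op 8: register job_F */3 -> active={job_D:*/4, job_F:*/3}
Op 9: unregister job_D -> active={job_F:*/3}
Op 10: register job_C */18 -> active={job_C:*/18, job_F:*/3}
Op 11: unregister job_F -> active={job_C:*/18}
Final interval of job_C = 18
Next fire of job_C after T=57: (57//18+1)*18 = 72

Answer: interval=18 next_fire=72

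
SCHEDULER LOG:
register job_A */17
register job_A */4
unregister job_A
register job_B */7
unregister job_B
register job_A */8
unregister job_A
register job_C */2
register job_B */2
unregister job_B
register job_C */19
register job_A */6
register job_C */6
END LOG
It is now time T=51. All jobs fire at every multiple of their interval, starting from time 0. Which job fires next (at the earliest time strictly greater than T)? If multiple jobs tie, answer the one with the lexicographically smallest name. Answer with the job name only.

Answer: job_A

Derivation:
Op 1: register job_A */17 -> active={job_A:*/17}
Op 2: register job_A */4 -> active={job_A:*/4}
Op 3: unregister job_A -> active={}
Op 4: register job_B */7 -> active={job_B:*/7}
Op 5: unregister job_B -> active={}
Op 6: register job_A */8 -> active={job_A:*/8}
Op 7: unregister job_A -> active={}
Op 8: register job_C */2 -> active={job_C:*/2}
Op 9: register job_B */2 -> active={job_B:*/2, job_C:*/2}
Op 10: unregister job_B -> active={job_C:*/2}
Op 11: register job_C */19 -> active={job_C:*/19}
Op 12: register job_A */6 -> active={job_A:*/6, job_C:*/19}
Op 13: register job_C */6 -> active={job_A:*/6, job_C:*/6}
  job_A: interval 6, next fire after T=51 is 54
  job_C: interval 6, next fire after T=51 is 54
Earliest = 54, winner (lex tiebreak) = job_A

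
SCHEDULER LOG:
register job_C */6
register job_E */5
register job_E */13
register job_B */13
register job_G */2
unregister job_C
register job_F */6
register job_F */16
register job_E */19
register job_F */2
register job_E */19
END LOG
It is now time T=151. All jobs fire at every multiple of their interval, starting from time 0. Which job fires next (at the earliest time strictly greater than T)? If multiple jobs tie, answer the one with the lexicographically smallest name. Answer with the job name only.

Op 1: register job_C */6 -> active={job_C:*/6}
Op 2: register job_E */5 -> active={job_C:*/6, job_E:*/5}
Op 3: register job_E */13 -> active={job_C:*/6, job_E:*/13}
Op 4: register job_B */13 -> active={job_B:*/13, job_C:*/6, job_E:*/13}
Op 5: register job_G */2 -> active={job_B:*/13, job_C:*/6, job_E:*/13, job_G:*/2}
Op 6: unregister job_C -> active={job_B:*/13, job_E:*/13, job_G:*/2}
Op 7: register job_F */6 -> active={job_B:*/13, job_E:*/13, job_F:*/6, job_G:*/2}
Op 8: register job_F */16 -> active={job_B:*/13, job_E:*/13, job_F:*/16, job_G:*/2}
Op 9: register job_E */19 -> active={job_B:*/13, job_E:*/19, job_F:*/16, job_G:*/2}
Op 10: register job_F */2 -> active={job_B:*/13, job_E:*/19, job_F:*/2, job_G:*/2}
Op 11: register job_E */19 -> active={job_B:*/13, job_E:*/19, job_F:*/2, job_G:*/2}
  job_B: interval 13, next fire after T=151 is 156
  job_E: interval 19, next fire after T=151 is 152
  job_F: interval 2, next fire after T=151 is 152
  job_G: interval 2, next fire after T=151 is 152
Earliest = 152, winner (lex tiebreak) = job_E

Answer: job_E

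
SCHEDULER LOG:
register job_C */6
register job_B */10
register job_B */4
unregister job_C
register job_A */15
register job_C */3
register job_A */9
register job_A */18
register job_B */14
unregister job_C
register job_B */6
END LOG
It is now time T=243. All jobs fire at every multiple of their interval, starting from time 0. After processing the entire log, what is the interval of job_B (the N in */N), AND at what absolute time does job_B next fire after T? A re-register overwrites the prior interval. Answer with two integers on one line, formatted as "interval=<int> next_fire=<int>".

Op 1: register job_C */6 -> active={job_C:*/6}
Op 2: register job_B */10 -> active={job_B:*/10, job_C:*/6}
Op 3: register job_B */4 -> active={job_B:*/4, job_C:*/6}
Op 4: unregister job_C -> active={job_B:*/4}
Op 5: register job_A */15 -> active={job_A:*/15, job_B:*/4}
Op 6: register job_C */3 -> active={job_A:*/15, job_B:*/4, job_C:*/3}
Op 7: register job_A */9 -> active={job_A:*/9, job_B:*/4, job_C:*/3}
Op 8: register job_A */18 -> active={job_A:*/18, job_B:*/4, job_C:*/3}
Op 9: register job_B */14 -> active={job_A:*/18, job_B:*/14, job_C:*/3}
Op 10: unregister job_C -> active={job_A:*/18, job_B:*/14}
Op 11: register job_B */6 -> active={job_A:*/18, job_B:*/6}
Final interval of job_B = 6
Next fire of job_B after T=243: (243//6+1)*6 = 246

Answer: interval=6 next_fire=246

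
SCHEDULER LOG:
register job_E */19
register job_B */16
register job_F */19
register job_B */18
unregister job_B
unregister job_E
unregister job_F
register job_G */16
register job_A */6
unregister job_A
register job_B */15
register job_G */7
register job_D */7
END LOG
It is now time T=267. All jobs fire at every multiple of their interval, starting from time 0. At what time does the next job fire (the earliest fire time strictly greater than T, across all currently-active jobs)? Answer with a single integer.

Op 1: register job_E */19 -> active={job_E:*/19}
Op 2: register job_B */16 -> active={job_B:*/16, job_E:*/19}
Op 3: register job_F */19 -> active={job_B:*/16, job_E:*/19, job_F:*/19}
Op 4: register job_B */18 -> active={job_B:*/18, job_E:*/19, job_F:*/19}
Op 5: unregister job_B -> active={job_E:*/19, job_F:*/19}
Op 6: unregister job_E -> active={job_F:*/19}
Op 7: unregister job_F -> active={}
Op 8: register job_G */16 -> active={job_G:*/16}
Op 9: register job_A */6 -> active={job_A:*/6, job_G:*/16}
Op 10: unregister job_A -> active={job_G:*/16}
Op 11: register job_B */15 -> active={job_B:*/15, job_G:*/16}
Op 12: register job_G */7 -> active={job_B:*/15, job_G:*/7}
Op 13: register job_D */7 -> active={job_B:*/15, job_D:*/7, job_G:*/7}
  job_B: interval 15, next fire after T=267 is 270
  job_D: interval 7, next fire after T=267 is 273
  job_G: interval 7, next fire after T=267 is 273
Earliest fire time = 270 (job job_B)

Answer: 270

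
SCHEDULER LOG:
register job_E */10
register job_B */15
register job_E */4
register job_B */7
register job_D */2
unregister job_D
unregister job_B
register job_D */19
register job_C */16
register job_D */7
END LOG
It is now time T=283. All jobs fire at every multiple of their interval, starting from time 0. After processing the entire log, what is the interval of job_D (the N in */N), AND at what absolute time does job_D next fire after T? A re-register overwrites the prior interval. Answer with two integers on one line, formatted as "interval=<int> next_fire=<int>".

Answer: interval=7 next_fire=287

Derivation:
Op 1: register job_E */10 -> active={job_E:*/10}
Op 2: register job_B */15 -> active={job_B:*/15, job_E:*/10}
Op 3: register job_E */4 -> active={job_B:*/15, job_E:*/4}
Op 4: register job_B */7 -> active={job_B:*/7, job_E:*/4}
Op 5: register job_D */2 -> active={job_B:*/7, job_D:*/2, job_E:*/4}
Op 6: unregister job_D -> active={job_B:*/7, job_E:*/4}
Op 7: unregister job_B -> active={job_E:*/4}
Op 8: register job_D */19 -> active={job_D:*/19, job_E:*/4}
Op 9: register job_C */16 -> active={job_C:*/16, job_D:*/19, job_E:*/4}
Op 10: register job_D */7 -> active={job_C:*/16, job_D:*/7, job_E:*/4}
Final interval of job_D = 7
Next fire of job_D after T=283: (283//7+1)*7 = 287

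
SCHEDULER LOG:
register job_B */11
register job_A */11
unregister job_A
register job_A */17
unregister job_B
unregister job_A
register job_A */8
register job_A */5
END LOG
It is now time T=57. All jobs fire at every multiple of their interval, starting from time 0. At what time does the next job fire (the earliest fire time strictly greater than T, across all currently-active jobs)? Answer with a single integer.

Answer: 60

Derivation:
Op 1: register job_B */11 -> active={job_B:*/11}
Op 2: register job_A */11 -> active={job_A:*/11, job_B:*/11}
Op 3: unregister job_A -> active={job_B:*/11}
Op 4: register job_A */17 -> active={job_A:*/17, job_B:*/11}
Op 5: unregister job_B -> active={job_A:*/17}
Op 6: unregister job_A -> active={}
Op 7: register job_A */8 -> active={job_A:*/8}
Op 8: register job_A */5 -> active={job_A:*/5}
  job_A: interval 5, next fire after T=57 is 60
Earliest fire time = 60 (job job_A)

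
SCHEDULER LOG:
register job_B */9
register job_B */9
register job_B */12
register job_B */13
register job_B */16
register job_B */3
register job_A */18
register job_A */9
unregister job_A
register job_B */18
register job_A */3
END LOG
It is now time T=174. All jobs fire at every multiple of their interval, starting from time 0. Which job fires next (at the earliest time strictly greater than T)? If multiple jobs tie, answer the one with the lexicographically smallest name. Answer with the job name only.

Op 1: register job_B */9 -> active={job_B:*/9}
Op 2: register job_B */9 -> active={job_B:*/9}
Op 3: register job_B */12 -> active={job_B:*/12}
Op 4: register job_B */13 -> active={job_B:*/13}
Op 5: register job_B */16 -> active={job_B:*/16}
Op 6: register job_B */3 -> active={job_B:*/3}
Op 7: register job_A */18 -> active={job_A:*/18, job_B:*/3}
Op 8: register job_A */9 -> active={job_A:*/9, job_B:*/3}
Op 9: unregister job_A -> active={job_B:*/3}
Op 10: register job_B */18 -> active={job_B:*/18}
Op 11: register job_A */3 -> active={job_A:*/3, job_B:*/18}
  job_A: interval 3, next fire after T=174 is 177
  job_B: interval 18, next fire after T=174 is 180
Earliest = 177, winner (lex tiebreak) = job_A

Answer: job_A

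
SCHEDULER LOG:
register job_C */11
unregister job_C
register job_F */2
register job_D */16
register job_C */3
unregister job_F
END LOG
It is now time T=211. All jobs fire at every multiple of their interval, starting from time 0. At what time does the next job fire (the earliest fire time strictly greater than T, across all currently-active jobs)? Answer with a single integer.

Answer: 213

Derivation:
Op 1: register job_C */11 -> active={job_C:*/11}
Op 2: unregister job_C -> active={}
Op 3: register job_F */2 -> active={job_F:*/2}
Op 4: register job_D */16 -> active={job_D:*/16, job_F:*/2}
Op 5: register job_C */3 -> active={job_C:*/3, job_D:*/16, job_F:*/2}
Op 6: unregister job_F -> active={job_C:*/3, job_D:*/16}
  job_C: interval 3, next fire after T=211 is 213
  job_D: interval 16, next fire after T=211 is 224
Earliest fire time = 213 (job job_C)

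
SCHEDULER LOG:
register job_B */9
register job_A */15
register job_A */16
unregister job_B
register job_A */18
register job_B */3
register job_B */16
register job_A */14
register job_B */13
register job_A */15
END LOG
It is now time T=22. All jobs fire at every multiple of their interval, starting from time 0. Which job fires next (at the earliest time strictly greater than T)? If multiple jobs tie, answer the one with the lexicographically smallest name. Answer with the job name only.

Op 1: register job_B */9 -> active={job_B:*/9}
Op 2: register job_A */15 -> active={job_A:*/15, job_B:*/9}
Op 3: register job_A */16 -> active={job_A:*/16, job_B:*/9}
Op 4: unregister job_B -> active={job_A:*/16}
Op 5: register job_A */18 -> active={job_A:*/18}
Op 6: register job_B */3 -> active={job_A:*/18, job_B:*/3}
Op 7: register job_B */16 -> active={job_A:*/18, job_B:*/16}
Op 8: register job_A */14 -> active={job_A:*/14, job_B:*/16}
Op 9: register job_B */13 -> active={job_A:*/14, job_B:*/13}
Op 10: register job_A */15 -> active={job_A:*/15, job_B:*/13}
  job_A: interval 15, next fire after T=22 is 30
  job_B: interval 13, next fire after T=22 is 26
Earliest = 26, winner (lex tiebreak) = job_B

Answer: job_B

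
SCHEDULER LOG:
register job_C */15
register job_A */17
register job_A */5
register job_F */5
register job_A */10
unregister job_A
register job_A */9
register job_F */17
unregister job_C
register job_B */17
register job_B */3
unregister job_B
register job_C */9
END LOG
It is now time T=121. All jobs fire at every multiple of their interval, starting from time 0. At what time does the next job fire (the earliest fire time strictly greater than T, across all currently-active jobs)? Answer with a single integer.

Answer: 126

Derivation:
Op 1: register job_C */15 -> active={job_C:*/15}
Op 2: register job_A */17 -> active={job_A:*/17, job_C:*/15}
Op 3: register job_A */5 -> active={job_A:*/5, job_C:*/15}
Op 4: register job_F */5 -> active={job_A:*/5, job_C:*/15, job_F:*/5}
Op 5: register job_A */10 -> active={job_A:*/10, job_C:*/15, job_F:*/5}
Op 6: unregister job_A -> active={job_C:*/15, job_F:*/5}
Op 7: register job_A */9 -> active={job_A:*/9, job_C:*/15, job_F:*/5}
Op 8: register job_F */17 -> active={job_A:*/9, job_C:*/15, job_F:*/17}
Op 9: unregister job_C -> active={job_A:*/9, job_F:*/17}
Op 10: register job_B */17 -> active={job_A:*/9, job_B:*/17, job_F:*/17}
Op 11: register job_B */3 -> active={job_A:*/9, job_B:*/3, job_F:*/17}
Op 12: unregister job_B -> active={job_A:*/9, job_F:*/17}
Op 13: register job_C */9 -> active={job_A:*/9, job_C:*/9, job_F:*/17}
  job_A: interval 9, next fire after T=121 is 126
  job_C: interval 9, next fire after T=121 is 126
  job_F: interval 17, next fire after T=121 is 136
Earliest fire time = 126 (job job_A)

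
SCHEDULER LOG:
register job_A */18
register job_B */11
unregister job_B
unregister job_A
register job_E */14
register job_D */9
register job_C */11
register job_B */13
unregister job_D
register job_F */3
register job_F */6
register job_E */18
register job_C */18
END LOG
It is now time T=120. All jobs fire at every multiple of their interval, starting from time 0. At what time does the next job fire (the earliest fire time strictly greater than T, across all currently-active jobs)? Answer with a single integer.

Answer: 126

Derivation:
Op 1: register job_A */18 -> active={job_A:*/18}
Op 2: register job_B */11 -> active={job_A:*/18, job_B:*/11}
Op 3: unregister job_B -> active={job_A:*/18}
Op 4: unregister job_A -> active={}
Op 5: register job_E */14 -> active={job_E:*/14}
Op 6: register job_D */9 -> active={job_D:*/9, job_E:*/14}
Op 7: register job_C */11 -> active={job_C:*/11, job_D:*/9, job_E:*/14}
Op 8: register job_B */13 -> active={job_B:*/13, job_C:*/11, job_D:*/9, job_E:*/14}
Op 9: unregister job_D -> active={job_B:*/13, job_C:*/11, job_E:*/14}
Op 10: register job_F */3 -> active={job_B:*/13, job_C:*/11, job_E:*/14, job_F:*/3}
Op 11: register job_F */6 -> active={job_B:*/13, job_C:*/11, job_E:*/14, job_F:*/6}
Op 12: register job_E */18 -> active={job_B:*/13, job_C:*/11, job_E:*/18, job_F:*/6}
Op 13: register job_C */18 -> active={job_B:*/13, job_C:*/18, job_E:*/18, job_F:*/6}
  job_B: interval 13, next fire after T=120 is 130
  job_C: interval 18, next fire after T=120 is 126
  job_E: interval 18, next fire after T=120 is 126
  job_F: interval 6, next fire after T=120 is 126
Earliest fire time = 126 (job job_C)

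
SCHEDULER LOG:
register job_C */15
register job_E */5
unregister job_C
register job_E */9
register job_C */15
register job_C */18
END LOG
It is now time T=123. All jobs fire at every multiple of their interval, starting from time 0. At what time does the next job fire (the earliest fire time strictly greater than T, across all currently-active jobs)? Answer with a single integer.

Op 1: register job_C */15 -> active={job_C:*/15}
Op 2: register job_E */5 -> active={job_C:*/15, job_E:*/5}
Op 3: unregister job_C -> active={job_E:*/5}
Op 4: register job_E */9 -> active={job_E:*/9}
Op 5: register job_C */15 -> active={job_C:*/15, job_E:*/9}
Op 6: register job_C */18 -> active={job_C:*/18, job_E:*/9}
  job_C: interval 18, next fire after T=123 is 126
  job_E: interval 9, next fire after T=123 is 126
Earliest fire time = 126 (job job_C)

Answer: 126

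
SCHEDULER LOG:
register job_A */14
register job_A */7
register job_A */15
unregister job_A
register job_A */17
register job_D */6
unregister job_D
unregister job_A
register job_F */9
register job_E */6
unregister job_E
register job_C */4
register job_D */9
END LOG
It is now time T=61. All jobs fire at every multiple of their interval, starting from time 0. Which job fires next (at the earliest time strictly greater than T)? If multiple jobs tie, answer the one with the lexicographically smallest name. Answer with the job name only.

Answer: job_D

Derivation:
Op 1: register job_A */14 -> active={job_A:*/14}
Op 2: register job_A */7 -> active={job_A:*/7}
Op 3: register job_A */15 -> active={job_A:*/15}
Op 4: unregister job_A -> active={}
Op 5: register job_A */17 -> active={job_A:*/17}
Op 6: register job_D */6 -> active={job_A:*/17, job_D:*/6}
Op 7: unregister job_D -> active={job_A:*/17}
Op 8: unregister job_A -> active={}
Op 9: register job_F */9 -> active={job_F:*/9}
Op 10: register job_E */6 -> active={job_E:*/6, job_F:*/9}
Op 11: unregister job_E -> active={job_F:*/9}
Op 12: register job_C */4 -> active={job_C:*/4, job_F:*/9}
Op 13: register job_D */9 -> active={job_C:*/4, job_D:*/9, job_F:*/9}
  job_C: interval 4, next fire after T=61 is 64
  job_D: interval 9, next fire after T=61 is 63
  job_F: interval 9, next fire after T=61 is 63
Earliest = 63, winner (lex tiebreak) = job_D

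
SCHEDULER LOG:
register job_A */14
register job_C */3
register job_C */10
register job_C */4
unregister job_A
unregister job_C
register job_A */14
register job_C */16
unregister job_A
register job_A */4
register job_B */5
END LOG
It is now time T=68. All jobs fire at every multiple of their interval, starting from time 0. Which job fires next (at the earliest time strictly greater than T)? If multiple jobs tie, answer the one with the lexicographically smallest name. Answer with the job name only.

Op 1: register job_A */14 -> active={job_A:*/14}
Op 2: register job_C */3 -> active={job_A:*/14, job_C:*/3}
Op 3: register job_C */10 -> active={job_A:*/14, job_C:*/10}
Op 4: register job_C */4 -> active={job_A:*/14, job_C:*/4}
Op 5: unregister job_A -> active={job_C:*/4}
Op 6: unregister job_C -> active={}
Op 7: register job_A */14 -> active={job_A:*/14}
Op 8: register job_C */16 -> active={job_A:*/14, job_C:*/16}
Op 9: unregister job_A -> active={job_C:*/16}
Op 10: register job_A */4 -> active={job_A:*/4, job_C:*/16}
Op 11: register job_B */5 -> active={job_A:*/4, job_B:*/5, job_C:*/16}
  job_A: interval 4, next fire after T=68 is 72
  job_B: interval 5, next fire after T=68 is 70
  job_C: interval 16, next fire after T=68 is 80
Earliest = 70, winner (lex tiebreak) = job_B

Answer: job_B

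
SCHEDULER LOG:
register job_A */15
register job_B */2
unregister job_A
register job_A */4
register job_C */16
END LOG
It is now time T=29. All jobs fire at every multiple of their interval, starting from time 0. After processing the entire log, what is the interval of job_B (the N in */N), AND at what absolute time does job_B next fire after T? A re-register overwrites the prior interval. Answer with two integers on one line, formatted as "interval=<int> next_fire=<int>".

Answer: interval=2 next_fire=30

Derivation:
Op 1: register job_A */15 -> active={job_A:*/15}
Op 2: register job_B */2 -> active={job_A:*/15, job_B:*/2}
Op 3: unregister job_A -> active={job_B:*/2}
Op 4: register job_A */4 -> active={job_A:*/4, job_B:*/2}
Op 5: register job_C */16 -> active={job_A:*/4, job_B:*/2, job_C:*/16}
Final interval of job_B = 2
Next fire of job_B after T=29: (29//2+1)*2 = 30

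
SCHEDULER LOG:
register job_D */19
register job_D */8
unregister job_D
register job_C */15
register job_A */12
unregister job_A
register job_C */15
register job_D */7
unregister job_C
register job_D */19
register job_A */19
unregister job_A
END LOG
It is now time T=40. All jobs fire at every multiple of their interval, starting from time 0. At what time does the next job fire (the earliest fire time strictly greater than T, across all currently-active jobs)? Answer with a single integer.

Op 1: register job_D */19 -> active={job_D:*/19}
Op 2: register job_D */8 -> active={job_D:*/8}
Op 3: unregister job_D -> active={}
Op 4: register job_C */15 -> active={job_C:*/15}
Op 5: register job_A */12 -> active={job_A:*/12, job_C:*/15}
Op 6: unregister job_A -> active={job_C:*/15}
Op 7: register job_C */15 -> active={job_C:*/15}
Op 8: register job_D */7 -> active={job_C:*/15, job_D:*/7}
Op 9: unregister job_C -> active={job_D:*/7}
Op 10: register job_D */19 -> active={job_D:*/19}
Op 11: register job_A */19 -> active={job_A:*/19, job_D:*/19}
Op 12: unregister job_A -> active={job_D:*/19}
  job_D: interval 19, next fire after T=40 is 57
Earliest fire time = 57 (job job_D)

Answer: 57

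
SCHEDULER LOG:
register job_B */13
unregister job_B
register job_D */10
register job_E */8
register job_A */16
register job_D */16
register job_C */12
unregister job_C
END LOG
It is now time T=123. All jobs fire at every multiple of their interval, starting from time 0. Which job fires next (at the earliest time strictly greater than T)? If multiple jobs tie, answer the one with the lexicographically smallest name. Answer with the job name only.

Answer: job_A

Derivation:
Op 1: register job_B */13 -> active={job_B:*/13}
Op 2: unregister job_B -> active={}
Op 3: register job_D */10 -> active={job_D:*/10}
Op 4: register job_E */8 -> active={job_D:*/10, job_E:*/8}
Op 5: register job_A */16 -> active={job_A:*/16, job_D:*/10, job_E:*/8}
Op 6: register job_D */16 -> active={job_A:*/16, job_D:*/16, job_E:*/8}
Op 7: register job_C */12 -> active={job_A:*/16, job_C:*/12, job_D:*/16, job_E:*/8}
Op 8: unregister job_C -> active={job_A:*/16, job_D:*/16, job_E:*/8}
  job_A: interval 16, next fire after T=123 is 128
  job_D: interval 16, next fire after T=123 is 128
  job_E: interval 8, next fire after T=123 is 128
Earliest = 128, winner (lex tiebreak) = job_A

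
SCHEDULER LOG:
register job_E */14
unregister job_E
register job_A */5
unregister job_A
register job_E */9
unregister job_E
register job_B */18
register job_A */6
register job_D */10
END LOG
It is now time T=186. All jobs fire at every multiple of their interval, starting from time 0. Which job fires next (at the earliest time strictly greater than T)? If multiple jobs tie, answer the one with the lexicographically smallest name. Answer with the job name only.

Op 1: register job_E */14 -> active={job_E:*/14}
Op 2: unregister job_E -> active={}
Op 3: register job_A */5 -> active={job_A:*/5}
Op 4: unregister job_A -> active={}
Op 5: register job_E */9 -> active={job_E:*/9}
Op 6: unregister job_E -> active={}
Op 7: register job_B */18 -> active={job_B:*/18}
Op 8: register job_A */6 -> active={job_A:*/6, job_B:*/18}
Op 9: register job_D */10 -> active={job_A:*/6, job_B:*/18, job_D:*/10}
  job_A: interval 6, next fire after T=186 is 192
  job_B: interval 18, next fire after T=186 is 198
  job_D: interval 10, next fire after T=186 is 190
Earliest = 190, winner (lex tiebreak) = job_D

Answer: job_D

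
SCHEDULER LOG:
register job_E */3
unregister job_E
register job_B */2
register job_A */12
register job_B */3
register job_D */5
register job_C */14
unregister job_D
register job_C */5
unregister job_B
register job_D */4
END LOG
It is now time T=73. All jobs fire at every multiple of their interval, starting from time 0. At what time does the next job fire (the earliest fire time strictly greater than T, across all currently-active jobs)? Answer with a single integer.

Answer: 75

Derivation:
Op 1: register job_E */3 -> active={job_E:*/3}
Op 2: unregister job_E -> active={}
Op 3: register job_B */2 -> active={job_B:*/2}
Op 4: register job_A */12 -> active={job_A:*/12, job_B:*/2}
Op 5: register job_B */3 -> active={job_A:*/12, job_B:*/3}
Op 6: register job_D */5 -> active={job_A:*/12, job_B:*/3, job_D:*/5}
Op 7: register job_C */14 -> active={job_A:*/12, job_B:*/3, job_C:*/14, job_D:*/5}
Op 8: unregister job_D -> active={job_A:*/12, job_B:*/3, job_C:*/14}
Op 9: register job_C */5 -> active={job_A:*/12, job_B:*/3, job_C:*/5}
Op 10: unregister job_B -> active={job_A:*/12, job_C:*/5}
Op 11: register job_D */4 -> active={job_A:*/12, job_C:*/5, job_D:*/4}
  job_A: interval 12, next fire after T=73 is 84
  job_C: interval 5, next fire after T=73 is 75
  job_D: interval 4, next fire after T=73 is 76
Earliest fire time = 75 (job job_C)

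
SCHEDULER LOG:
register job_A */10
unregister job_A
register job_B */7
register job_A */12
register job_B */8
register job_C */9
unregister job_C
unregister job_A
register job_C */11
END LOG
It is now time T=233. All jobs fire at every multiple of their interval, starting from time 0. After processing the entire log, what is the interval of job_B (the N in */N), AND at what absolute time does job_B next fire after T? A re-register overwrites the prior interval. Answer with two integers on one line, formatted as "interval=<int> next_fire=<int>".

Answer: interval=8 next_fire=240

Derivation:
Op 1: register job_A */10 -> active={job_A:*/10}
Op 2: unregister job_A -> active={}
Op 3: register job_B */7 -> active={job_B:*/7}
Op 4: register job_A */12 -> active={job_A:*/12, job_B:*/7}
Op 5: register job_B */8 -> active={job_A:*/12, job_B:*/8}
Op 6: register job_C */9 -> active={job_A:*/12, job_B:*/8, job_C:*/9}
Op 7: unregister job_C -> active={job_A:*/12, job_B:*/8}
Op 8: unregister job_A -> active={job_B:*/8}
Op 9: register job_C */11 -> active={job_B:*/8, job_C:*/11}
Final interval of job_B = 8
Next fire of job_B after T=233: (233//8+1)*8 = 240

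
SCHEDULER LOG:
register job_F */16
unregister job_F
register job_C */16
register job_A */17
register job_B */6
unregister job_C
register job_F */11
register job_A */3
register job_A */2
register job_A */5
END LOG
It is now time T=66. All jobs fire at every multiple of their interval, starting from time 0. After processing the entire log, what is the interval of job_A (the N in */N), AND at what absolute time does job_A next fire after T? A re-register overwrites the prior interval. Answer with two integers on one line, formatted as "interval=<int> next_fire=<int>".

Answer: interval=5 next_fire=70

Derivation:
Op 1: register job_F */16 -> active={job_F:*/16}
Op 2: unregister job_F -> active={}
Op 3: register job_C */16 -> active={job_C:*/16}
Op 4: register job_A */17 -> active={job_A:*/17, job_C:*/16}
Op 5: register job_B */6 -> active={job_A:*/17, job_B:*/6, job_C:*/16}
Op 6: unregister job_C -> active={job_A:*/17, job_B:*/6}
Op 7: register job_F */11 -> active={job_A:*/17, job_B:*/6, job_F:*/11}
Op 8: register job_A */3 -> active={job_A:*/3, job_B:*/6, job_F:*/11}
Op 9: register job_A */2 -> active={job_A:*/2, job_B:*/6, job_F:*/11}
Op 10: register job_A */5 -> active={job_A:*/5, job_B:*/6, job_F:*/11}
Final interval of job_A = 5
Next fire of job_A after T=66: (66//5+1)*5 = 70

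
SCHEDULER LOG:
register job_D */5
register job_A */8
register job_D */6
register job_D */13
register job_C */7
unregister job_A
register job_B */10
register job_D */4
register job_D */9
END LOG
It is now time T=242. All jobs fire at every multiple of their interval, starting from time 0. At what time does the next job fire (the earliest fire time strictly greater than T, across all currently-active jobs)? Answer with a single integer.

Op 1: register job_D */5 -> active={job_D:*/5}
Op 2: register job_A */8 -> active={job_A:*/8, job_D:*/5}
Op 3: register job_D */6 -> active={job_A:*/8, job_D:*/6}
Op 4: register job_D */13 -> active={job_A:*/8, job_D:*/13}
Op 5: register job_C */7 -> active={job_A:*/8, job_C:*/7, job_D:*/13}
Op 6: unregister job_A -> active={job_C:*/7, job_D:*/13}
Op 7: register job_B */10 -> active={job_B:*/10, job_C:*/7, job_D:*/13}
Op 8: register job_D */4 -> active={job_B:*/10, job_C:*/7, job_D:*/4}
Op 9: register job_D */9 -> active={job_B:*/10, job_C:*/7, job_D:*/9}
  job_B: interval 10, next fire after T=242 is 250
  job_C: interval 7, next fire after T=242 is 245
  job_D: interval 9, next fire after T=242 is 243
Earliest fire time = 243 (job job_D)

Answer: 243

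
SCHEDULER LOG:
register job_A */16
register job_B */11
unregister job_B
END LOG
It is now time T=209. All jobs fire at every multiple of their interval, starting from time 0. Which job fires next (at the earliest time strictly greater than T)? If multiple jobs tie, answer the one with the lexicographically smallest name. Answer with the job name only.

Answer: job_A

Derivation:
Op 1: register job_A */16 -> active={job_A:*/16}
Op 2: register job_B */11 -> active={job_A:*/16, job_B:*/11}
Op 3: unregister job_B -> active={job_A:*/16}
  job_A: interval 16, next fire after T=209 is 224
Earliest = 224, winner (lex tiebreak) = job_A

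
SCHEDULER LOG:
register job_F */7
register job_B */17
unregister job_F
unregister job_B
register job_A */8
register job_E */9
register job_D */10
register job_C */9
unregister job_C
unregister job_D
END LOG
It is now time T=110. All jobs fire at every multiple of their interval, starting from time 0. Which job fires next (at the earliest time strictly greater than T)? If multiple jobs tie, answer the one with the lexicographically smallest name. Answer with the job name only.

Op 1: register job_F */7 -> active={job_F:*/7}
Op 2: register job_B */17 -> active={job_B:*/17, job_F:*/7}
Op 3: unregister job_F -> active={job_B:*/17}
Op 4: unregister job_B -> active={}
Op 5: register job_A */8 -> active={job_A:*/8}
Op 6: register job_E */9 -> active={job_A:*/8, job_E:*/9}
Op 7: register job_D */10 -> active={job_A:*/8, job_D:*/10, job_E:*/9}
Op 8: register job_C */9 -> active={job_A:*/8, job_C:*/9, job_D:*/10, job_E:*/9}
Op 9: unregister job_C -> active={job_A:*/8, job_D:*/10, job_E:*/9}
Op 10: unregister job_D -> active={job_A:*/8, job_E:*/9}
  job_A: interval 8, next fire after T=110 is 112
  job_E: interval 9, next fire after T=110 is 117
Earliest = 112, winner (lex tiebreak) = job_A

Answer: job_A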